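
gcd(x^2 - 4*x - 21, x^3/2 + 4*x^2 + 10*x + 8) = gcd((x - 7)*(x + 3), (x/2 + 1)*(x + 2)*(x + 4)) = 1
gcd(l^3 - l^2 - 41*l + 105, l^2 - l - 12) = 1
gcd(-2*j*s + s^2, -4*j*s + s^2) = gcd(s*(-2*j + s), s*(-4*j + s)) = s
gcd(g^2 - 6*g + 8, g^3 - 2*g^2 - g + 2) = g - 2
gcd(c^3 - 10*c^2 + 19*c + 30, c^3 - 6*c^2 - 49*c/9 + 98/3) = c - 6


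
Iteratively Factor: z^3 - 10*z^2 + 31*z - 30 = (z - 5)*(z^2 - 5*z + 6) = (z - 5)*(z - 2)*(z - 3)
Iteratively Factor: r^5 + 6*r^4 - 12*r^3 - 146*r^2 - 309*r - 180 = (r + 4)*(r^4 + 2*r^3 - 20*r^2 - 66*r - 45) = (r + 3)*(r + 4)*(r^3 - r^2 - 17*r - 15) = (r - 5)*(r + 3)*(r + 4)*(r^2 + 4*r + 3) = (r - 5)*(r + 3)^2*(r + 4)*(r + 1)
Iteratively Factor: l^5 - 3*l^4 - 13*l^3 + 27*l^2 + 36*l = (l - 3)*(l^4 - 13*l^2 - 12*l) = (l - 3)*(l + 3)*(l^3 - 3*l^2 - 4*l) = l*(l - 3)*(l + 3)*(l^2 - 3*l - 4) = l*(l - 3)*(l + 1)*(l + 3)*(l - 4)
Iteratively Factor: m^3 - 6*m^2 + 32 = (m - 4)*(m^2 - 2*m - 8) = (m - 4)^2*(m + 2)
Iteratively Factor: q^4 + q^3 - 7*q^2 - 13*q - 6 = (q - 3)*(q^3 + 4*q^2 + 5*q + 2) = (q - 3)*(q + 1)*(q^2 + 3*q + 2) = (q - 3)*(q + 1)^2*(q + 2)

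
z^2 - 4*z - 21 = (z - 7)*(z + 3)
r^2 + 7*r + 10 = (r + 2)*(r + 5)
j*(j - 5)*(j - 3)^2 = j^4 - 11*j^3 + 39*j^2 - 45*j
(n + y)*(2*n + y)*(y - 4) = 2*n^2*y - 8*n^2 + 3*n*y^2 - 12*n*y + y^3 - 4*y^2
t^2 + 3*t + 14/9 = (t + 2/3)*(t + 7/3)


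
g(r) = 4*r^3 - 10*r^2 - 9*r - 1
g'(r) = 12*r^2 - 20*r - 9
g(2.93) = -12.60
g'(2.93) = 35.42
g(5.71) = 366.25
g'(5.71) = 268.05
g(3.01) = -9.61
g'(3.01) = 39.52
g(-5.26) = -812.46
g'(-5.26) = 428.21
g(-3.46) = -255.26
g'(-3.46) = 203.86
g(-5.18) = -778.67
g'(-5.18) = 416.59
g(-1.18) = -10.88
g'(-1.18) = 31.31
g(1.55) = -24.08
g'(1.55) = -11.17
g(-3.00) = -172.00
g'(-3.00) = 159.00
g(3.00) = -10.00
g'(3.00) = 39.00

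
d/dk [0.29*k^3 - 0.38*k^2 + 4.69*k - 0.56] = 0.87*k^2 - 0.76*k + 4.69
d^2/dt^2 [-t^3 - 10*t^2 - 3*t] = -6*t - 20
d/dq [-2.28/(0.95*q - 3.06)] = 2.166/(0.95*q - 3.06)^2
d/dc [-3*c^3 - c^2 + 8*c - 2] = -9*c^2 - 2*c + 8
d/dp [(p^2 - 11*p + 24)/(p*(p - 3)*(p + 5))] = (-p^2 + 16*p + 40)/(p^2*(p^2 + 10*p + 25))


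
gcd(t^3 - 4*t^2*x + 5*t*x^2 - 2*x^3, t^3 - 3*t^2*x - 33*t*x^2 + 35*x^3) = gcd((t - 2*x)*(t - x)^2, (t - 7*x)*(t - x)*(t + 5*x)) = -t + x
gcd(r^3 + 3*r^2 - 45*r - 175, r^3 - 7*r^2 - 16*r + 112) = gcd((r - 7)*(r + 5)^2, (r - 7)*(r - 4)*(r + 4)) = r - 7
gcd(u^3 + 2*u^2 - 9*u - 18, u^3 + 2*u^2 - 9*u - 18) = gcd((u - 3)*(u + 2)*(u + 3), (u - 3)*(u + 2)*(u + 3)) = u^3 + 2*u^2 - 9*u - 18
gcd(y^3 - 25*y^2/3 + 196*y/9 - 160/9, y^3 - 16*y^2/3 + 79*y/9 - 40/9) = y^2 - 13*y/3 + 40/9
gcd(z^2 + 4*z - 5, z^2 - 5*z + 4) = z - 1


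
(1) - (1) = 0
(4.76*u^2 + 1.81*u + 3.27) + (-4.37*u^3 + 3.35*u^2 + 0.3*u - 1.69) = -4.37*u^3 + 8.11*u^2 + 2.11*u + 1.58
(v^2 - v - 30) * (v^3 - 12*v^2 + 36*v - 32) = v^5 - 13*v^4 + 18*v^3 + 292*v^2 - 1048*v + 960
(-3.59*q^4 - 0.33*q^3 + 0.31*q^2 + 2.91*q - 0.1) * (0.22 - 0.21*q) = 0.7539*q^5 - 0.7205*q^4 - 0.1377*q^3 - 0.5429*q^2 + 0.6612*q - 0.022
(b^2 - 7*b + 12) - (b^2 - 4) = 16 - 7*b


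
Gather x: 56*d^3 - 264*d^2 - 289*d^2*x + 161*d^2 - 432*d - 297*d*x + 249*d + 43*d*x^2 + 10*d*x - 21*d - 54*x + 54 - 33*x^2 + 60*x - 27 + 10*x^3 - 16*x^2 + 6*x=56*d^3 - 103*d^2 - 204*d + 10*x^3 + x^2*(43*d - 49) + x*(-289*d^2 - 287*d + 12) + 27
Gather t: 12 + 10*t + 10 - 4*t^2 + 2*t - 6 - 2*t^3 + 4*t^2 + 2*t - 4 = -2*t^3 + 14*t + 12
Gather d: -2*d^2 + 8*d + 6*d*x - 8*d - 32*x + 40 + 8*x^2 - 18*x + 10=-2*d^2 + 6*d*x + 8*x^2 - 50*x + 50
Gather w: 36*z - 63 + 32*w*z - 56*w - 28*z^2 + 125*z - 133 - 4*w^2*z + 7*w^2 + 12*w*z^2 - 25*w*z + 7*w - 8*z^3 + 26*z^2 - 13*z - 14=w^2*(7 - 4*z) + w*(12*z^2 + 7*z - 49) - 8*z^3 - 2*z^2 + 148*z - 210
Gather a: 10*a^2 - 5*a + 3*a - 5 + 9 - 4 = 10*a^2 - 2*a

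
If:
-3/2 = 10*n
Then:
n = -3/20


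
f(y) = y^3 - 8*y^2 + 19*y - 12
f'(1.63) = 0.89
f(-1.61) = -67.50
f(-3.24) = -191.55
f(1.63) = 2.05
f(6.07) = 32.22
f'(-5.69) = 207.17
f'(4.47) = 7.42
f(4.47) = 2.40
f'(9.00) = 118.00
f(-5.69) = -563.34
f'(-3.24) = 102.33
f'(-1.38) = 46.79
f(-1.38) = -56.08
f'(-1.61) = 52.54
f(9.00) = 240.00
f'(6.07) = 32.41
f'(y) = 3*y^2 - 16*y + 19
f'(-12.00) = 643.00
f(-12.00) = -3120.00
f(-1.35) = -54.69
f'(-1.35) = 46.07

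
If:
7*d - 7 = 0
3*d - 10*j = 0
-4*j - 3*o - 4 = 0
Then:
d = 1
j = 3/10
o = -26/15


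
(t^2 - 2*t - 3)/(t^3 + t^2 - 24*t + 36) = (t + 1)/(t^2 + 4*t - 12)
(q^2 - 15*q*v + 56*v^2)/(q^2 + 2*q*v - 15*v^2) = (q^2 - 15*q*v + 56*v^2)/(q^2 + 2*q*v - 15*v^2)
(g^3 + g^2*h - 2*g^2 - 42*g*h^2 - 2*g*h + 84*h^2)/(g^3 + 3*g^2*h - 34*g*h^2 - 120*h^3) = (g^2 + 7*g*h - 2*g - 14*h)/(g^2 + 9*g*h + 20*h^2)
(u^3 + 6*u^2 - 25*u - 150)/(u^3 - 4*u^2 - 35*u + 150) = (u + 5)/(u - 5)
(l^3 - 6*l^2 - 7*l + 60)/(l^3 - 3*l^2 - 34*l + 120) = (l + 3)/(l + 6)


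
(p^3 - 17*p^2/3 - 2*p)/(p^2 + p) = (p^2 - 17*p/3 - 2)/(p + 1)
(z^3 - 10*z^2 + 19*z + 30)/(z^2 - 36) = (z^2 - 4*z - 5)/(z + 6)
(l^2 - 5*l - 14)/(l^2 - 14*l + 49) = (l + 2)/(l - 7)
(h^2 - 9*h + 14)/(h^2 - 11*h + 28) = (h - 2)/(h - 4)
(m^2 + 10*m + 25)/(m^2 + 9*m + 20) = (m + 5)/(m + 4)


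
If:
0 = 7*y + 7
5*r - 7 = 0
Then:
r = 7/5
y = -1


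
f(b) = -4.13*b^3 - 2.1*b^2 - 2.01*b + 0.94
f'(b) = -12.39*b^2 - 4.2*b - 2.01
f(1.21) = -11.88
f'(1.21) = -25.23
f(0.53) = -1.33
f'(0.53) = -7.72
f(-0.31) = 1.48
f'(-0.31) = -1.90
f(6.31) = -1132.98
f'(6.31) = -521.83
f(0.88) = -5.27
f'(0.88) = -15.30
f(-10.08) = 4037.74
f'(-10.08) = -1218.58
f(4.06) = -318.23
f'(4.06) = -223.29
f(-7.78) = 1834.33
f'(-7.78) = -719.28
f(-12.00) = 6859.30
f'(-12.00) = -1735.77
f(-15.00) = 13497.34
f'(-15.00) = -2726.76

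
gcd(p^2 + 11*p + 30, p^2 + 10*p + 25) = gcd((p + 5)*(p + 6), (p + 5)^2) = p + 5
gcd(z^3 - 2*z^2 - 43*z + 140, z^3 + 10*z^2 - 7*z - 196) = z^2 + 3*z - 28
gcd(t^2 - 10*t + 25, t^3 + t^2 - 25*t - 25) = t - 5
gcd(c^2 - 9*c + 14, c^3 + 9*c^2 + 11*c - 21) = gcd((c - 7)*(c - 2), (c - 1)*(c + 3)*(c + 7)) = 1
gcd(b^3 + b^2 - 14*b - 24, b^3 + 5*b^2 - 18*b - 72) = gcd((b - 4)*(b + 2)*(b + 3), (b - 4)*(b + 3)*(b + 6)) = b^2 - b - 12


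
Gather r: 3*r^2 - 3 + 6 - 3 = 3*r^2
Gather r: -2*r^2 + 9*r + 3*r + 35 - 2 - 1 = -2*r^2 + 12*r + 32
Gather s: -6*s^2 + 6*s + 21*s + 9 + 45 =-6*s^2 + 27*s + 54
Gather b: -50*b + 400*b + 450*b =800*b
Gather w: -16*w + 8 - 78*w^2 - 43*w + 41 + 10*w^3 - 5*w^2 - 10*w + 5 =10*w^3 - 83*w^2 - 69*w + 54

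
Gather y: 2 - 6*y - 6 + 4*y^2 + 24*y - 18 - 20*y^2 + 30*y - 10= -16*y^2 + 48*y - 32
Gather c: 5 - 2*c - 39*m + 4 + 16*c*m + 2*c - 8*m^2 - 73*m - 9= 16*c*m - 8*m^2 - 112*m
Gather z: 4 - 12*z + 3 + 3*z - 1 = 6 - 9*z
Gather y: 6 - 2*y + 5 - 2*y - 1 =10 - 4*y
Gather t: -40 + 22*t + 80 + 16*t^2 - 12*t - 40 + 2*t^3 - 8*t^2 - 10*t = 2*t^3 + 8*t^2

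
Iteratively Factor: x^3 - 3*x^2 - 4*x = (x)*(x^2 - 3*x - 4) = x*(x + 1)*(x - 4)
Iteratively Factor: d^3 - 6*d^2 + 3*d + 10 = (d + 1)*(d^2 - 7*d + 10) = (d - 5)*(d + 1)*(d - 2)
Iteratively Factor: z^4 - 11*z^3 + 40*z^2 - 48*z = (z)*(z^3 - 11*z^2 + 40*z - 48) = z*(z - 4)*(z^2 - 7*z + 12) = z*(z - 4)*(z - 3)*(z - 4)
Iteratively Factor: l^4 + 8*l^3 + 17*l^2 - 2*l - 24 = (l + 3)*(l^3 + 5*l^2 + 2*l - 8) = (l + 3)*(l + 4)*(l^2 + l - 2) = (l - 1)*(l + 3)*(l + 4)*(l + 2)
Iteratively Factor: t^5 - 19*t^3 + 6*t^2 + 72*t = (t - 3)*(t^4 + 3*t^3 - 10*t^2 - 24*t) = (t - 3)*(t + 2)*(t^3 + t^2 - 12*t) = t*(t - 3)*(t + 2)*(t^2 + t - 12) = t*(t - 3)*(t + 2)*(t + 4)*(t - 3)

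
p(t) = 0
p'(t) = 0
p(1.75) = 0.00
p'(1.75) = 0.00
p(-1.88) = 0.00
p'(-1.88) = 0.00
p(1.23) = 0.00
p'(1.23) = 0.00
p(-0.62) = 0.00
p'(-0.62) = 0.00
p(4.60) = 0.00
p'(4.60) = 0.00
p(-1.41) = 0.00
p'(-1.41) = 0.00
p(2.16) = 0.00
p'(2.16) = 0.00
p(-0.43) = 0.00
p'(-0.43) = 0.00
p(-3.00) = 0.00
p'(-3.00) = 0.00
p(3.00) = 0.00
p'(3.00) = 0.00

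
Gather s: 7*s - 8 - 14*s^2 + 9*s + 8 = -14*s^2 + 16*s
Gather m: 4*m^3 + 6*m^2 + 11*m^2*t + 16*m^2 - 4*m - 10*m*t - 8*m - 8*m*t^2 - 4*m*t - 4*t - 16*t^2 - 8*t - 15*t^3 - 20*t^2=4*m^3 + m^2*(11*t + 22) + m*(-8*t^2 - 14*t - 12) - 15*t^3 - 36*t^2 - 12*t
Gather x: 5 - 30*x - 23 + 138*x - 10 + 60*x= 168*x - 28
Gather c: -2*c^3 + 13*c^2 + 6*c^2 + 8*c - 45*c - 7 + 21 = -2*c^3 + 19*c^2 - 37*c + 14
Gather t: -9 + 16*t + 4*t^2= 4*t^2 + 16*t - 9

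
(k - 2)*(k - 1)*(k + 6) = k^3 + 3*k^2 - 16*k + 12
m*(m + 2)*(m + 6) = m^3 + 8*m^2 + 12*m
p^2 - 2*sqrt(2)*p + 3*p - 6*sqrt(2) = (p + 3)*(p - 2*sqrt(2))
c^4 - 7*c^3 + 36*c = c*(c - 6)*(c - 3)*(c + 2)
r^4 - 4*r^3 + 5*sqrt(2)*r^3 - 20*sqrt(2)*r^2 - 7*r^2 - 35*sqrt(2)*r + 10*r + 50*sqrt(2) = (r - 5)*(r - 1)*(r + 2)*(r + 5*sqrt(2))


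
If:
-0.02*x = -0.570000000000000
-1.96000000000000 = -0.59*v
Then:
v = 3.32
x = 28.50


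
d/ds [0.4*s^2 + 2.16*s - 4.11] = 0.8*s + 2.16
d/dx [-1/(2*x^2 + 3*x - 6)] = (4*x + 3)/(2*x^2 + 3*x - 6)^2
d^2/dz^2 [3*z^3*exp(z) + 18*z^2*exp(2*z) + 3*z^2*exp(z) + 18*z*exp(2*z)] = 3*(z^3 + 24*z^2*exp(z) + 7*z^2 + 72*z*exp(z) + 10*z + 36*exp(z) + 2)*exp(z)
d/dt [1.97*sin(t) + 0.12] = 1.97*cos(t)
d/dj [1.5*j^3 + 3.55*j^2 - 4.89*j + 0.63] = 4.5*j^2 + 7.1*j - 4.89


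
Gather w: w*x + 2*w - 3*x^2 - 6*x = w*(x + 2) - 3*x^2 - 6*x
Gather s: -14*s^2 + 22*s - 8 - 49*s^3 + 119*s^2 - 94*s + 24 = -49*s^3 + 105*s^2 - 72*s + 16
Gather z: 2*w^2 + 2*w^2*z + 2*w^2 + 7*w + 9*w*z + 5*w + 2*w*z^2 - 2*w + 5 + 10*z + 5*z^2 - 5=4*w^2 + 10*w + z^2*(2*w + 5) + z*(2*w^2 + 9*w + 10)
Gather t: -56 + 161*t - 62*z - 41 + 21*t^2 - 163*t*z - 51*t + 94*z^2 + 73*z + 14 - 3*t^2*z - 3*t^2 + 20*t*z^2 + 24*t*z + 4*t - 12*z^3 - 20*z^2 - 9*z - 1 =t^2*(18 - 3*z) + t*(20*z^2 - 139*z + 114) - 12*z^3 + 74*z^2 + 2*z - 84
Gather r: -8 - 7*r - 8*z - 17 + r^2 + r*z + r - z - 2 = r^2 + r*(z - 6) - 9*z - 27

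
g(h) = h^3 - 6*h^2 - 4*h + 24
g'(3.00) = -13.00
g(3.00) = -15.00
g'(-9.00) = 347.00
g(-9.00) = -1155.00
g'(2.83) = -13.93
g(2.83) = -12.71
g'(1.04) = -13.24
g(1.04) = 14.48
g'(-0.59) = 4.12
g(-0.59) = 24.07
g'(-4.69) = 118.27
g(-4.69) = -192.38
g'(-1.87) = 28.93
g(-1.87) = 3.96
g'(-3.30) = 68.27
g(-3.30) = -64.08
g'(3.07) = -12.57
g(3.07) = -15.89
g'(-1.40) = 18.68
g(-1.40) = 15.10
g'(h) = 3*h^2 - 12*h - 4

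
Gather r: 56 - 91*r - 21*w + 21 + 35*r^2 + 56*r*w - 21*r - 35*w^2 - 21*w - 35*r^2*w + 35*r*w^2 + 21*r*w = r^2*(35 - 35*w) + r*(35*w^2 + 77*w - 112) - 35*w^2 - 42*w + 77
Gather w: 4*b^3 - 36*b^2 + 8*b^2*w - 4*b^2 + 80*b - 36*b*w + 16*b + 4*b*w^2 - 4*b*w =4*b^3 - 40*b^2 + 4*b*w^2 + 96*b + w*(8*b^2 - 40*b)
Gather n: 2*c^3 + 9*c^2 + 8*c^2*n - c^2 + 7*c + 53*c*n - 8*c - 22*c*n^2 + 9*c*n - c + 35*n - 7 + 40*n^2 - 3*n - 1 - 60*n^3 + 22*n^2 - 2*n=2*c^3 + 8*c^2 - 2*c - 60*n^3 + n^2*(62 - 22*c) + n*(8*c^2 + 62*c + 30) - 8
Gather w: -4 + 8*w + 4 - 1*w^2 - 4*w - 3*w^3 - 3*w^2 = -3*w^3 - 4*w^2 + 4*w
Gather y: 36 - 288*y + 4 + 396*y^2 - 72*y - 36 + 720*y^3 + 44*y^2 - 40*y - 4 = 720*y^3 + 440*y^2 - 400*y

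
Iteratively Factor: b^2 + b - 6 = (b + 3)*(b - 2)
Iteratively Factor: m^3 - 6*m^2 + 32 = (m - 4)*(m^2 - 2*m - 8) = (m - 4)*(m + 2)*(m - 4)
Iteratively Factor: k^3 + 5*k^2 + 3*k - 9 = (k + 3)*(k^2 + 2*k - 3) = (k + 3)^2*(k - 1)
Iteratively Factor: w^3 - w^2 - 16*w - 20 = (w - 5)*(w^2 + 4*w + 4) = (w - 5)*(w + 2)*(w + 2)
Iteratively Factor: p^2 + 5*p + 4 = (p + 4)*(p + 1)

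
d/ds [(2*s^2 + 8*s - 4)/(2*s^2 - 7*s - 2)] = 2*(-15*s^2 + 4*s - 22)/(4*s^4 - 28*s^3 + 41*s^2 + 28*s + 4)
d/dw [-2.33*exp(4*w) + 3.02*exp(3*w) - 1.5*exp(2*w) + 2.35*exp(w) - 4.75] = (-9.32*exp(3*w) + 9.06*exp(2*w) - 3.0*exp(w) + 2.35)*exp(w)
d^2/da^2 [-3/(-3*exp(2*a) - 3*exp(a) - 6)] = (2*(2*exp(a) + 1)^2*exp(a) - (4*exp(a) + 1)*(exp(2*a) + exp(a) + 2))*exp(a)/(exp(2*a) + exp(a) + 2)^3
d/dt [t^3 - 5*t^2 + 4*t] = 3*t^2 - 10*t + 4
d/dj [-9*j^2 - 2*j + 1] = -18*j - 2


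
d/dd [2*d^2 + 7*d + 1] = 4*d + 7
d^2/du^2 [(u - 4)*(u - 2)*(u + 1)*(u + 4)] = 12*u^2 - 6*u - 36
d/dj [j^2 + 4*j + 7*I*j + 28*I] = 2*j + 4 + 7*I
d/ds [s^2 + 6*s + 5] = 2*s + 6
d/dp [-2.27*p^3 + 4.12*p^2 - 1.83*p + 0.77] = -6.81*p^2 + 8.24*p - 1.83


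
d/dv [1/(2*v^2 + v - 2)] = (-4*v - 1)/(2*v^2 + v - 2)^2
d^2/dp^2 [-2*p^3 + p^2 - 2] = 2 - 12*p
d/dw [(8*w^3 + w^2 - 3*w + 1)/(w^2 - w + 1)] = 2*(4*w^4 - 8*w^3 + 13*w^2 - 1)/(w^4 - 2*w^3 + 3*w^2 - 2*w + 1)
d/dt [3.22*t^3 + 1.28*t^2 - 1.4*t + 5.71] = 9.66*t^2 + 2.56*t - 1.4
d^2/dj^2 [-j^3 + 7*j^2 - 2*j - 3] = 14 - 6*j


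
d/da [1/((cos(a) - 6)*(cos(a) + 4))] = 2*(cos(a) - 1)*sin(a)/((cos(a) - 6)^2*(cos(a) + 4)^2)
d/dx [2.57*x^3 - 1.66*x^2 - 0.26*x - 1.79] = 7.71*x^2 - 3.32*x - 0.26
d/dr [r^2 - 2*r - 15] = 2*r - 2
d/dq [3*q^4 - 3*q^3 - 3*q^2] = 3*q*(4*q^2 - 3*q - 2)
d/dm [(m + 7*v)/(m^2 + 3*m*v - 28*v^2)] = -1/(m^2 - 8*m*v + 16*v^2)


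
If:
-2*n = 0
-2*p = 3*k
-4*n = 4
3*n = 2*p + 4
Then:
No Solution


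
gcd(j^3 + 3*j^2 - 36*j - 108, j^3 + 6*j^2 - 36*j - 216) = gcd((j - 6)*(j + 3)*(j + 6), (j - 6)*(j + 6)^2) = j^2 - 36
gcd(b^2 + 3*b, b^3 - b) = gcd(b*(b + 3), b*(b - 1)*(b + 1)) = b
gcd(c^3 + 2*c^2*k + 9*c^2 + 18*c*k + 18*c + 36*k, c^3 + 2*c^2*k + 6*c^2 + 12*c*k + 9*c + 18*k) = c^2 + 2*c*k + 3*c + 6*k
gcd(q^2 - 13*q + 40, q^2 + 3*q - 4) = 1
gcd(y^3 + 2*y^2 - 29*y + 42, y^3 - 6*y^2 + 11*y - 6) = y^2 - 5*y + 6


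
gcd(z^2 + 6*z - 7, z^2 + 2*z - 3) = z - 1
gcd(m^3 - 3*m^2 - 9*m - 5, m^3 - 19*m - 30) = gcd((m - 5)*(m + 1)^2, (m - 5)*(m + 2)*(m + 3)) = m - 5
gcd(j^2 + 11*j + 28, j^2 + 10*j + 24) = j + 4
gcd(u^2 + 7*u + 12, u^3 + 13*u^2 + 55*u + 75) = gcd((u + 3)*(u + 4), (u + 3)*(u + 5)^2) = u + 3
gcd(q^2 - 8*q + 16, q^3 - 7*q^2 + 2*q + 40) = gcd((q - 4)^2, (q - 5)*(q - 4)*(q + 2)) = q - 4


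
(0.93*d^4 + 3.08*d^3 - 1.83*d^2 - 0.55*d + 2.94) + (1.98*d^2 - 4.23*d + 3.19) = 0.93*d^4 + 3.08*d^3 + 0.15*d^2 - 4.78*d + 6.13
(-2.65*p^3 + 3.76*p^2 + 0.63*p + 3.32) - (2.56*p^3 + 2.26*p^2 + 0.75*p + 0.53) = -5.21*p^3 + 1.5*p^2 - 0.12*p + 2.79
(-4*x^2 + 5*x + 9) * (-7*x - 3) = 28*x^3 - 23*x^2 - 78*x - 27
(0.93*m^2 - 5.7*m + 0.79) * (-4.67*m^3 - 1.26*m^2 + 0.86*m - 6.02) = -4.3431*m^5 + 25.4472*m^4 + 4.2925*m^3 - 11.496*m^2 + 34.9934*m - 4.7558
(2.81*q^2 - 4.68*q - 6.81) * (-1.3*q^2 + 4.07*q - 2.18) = -3.653*q^4 + 17.5207*q^3 - 16.3204*q^2 - 17.5143*q + 14.8458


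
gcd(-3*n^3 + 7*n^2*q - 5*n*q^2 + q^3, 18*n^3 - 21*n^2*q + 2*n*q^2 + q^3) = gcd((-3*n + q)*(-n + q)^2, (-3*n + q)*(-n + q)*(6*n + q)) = 3*n^2 - 4*n*q + q^2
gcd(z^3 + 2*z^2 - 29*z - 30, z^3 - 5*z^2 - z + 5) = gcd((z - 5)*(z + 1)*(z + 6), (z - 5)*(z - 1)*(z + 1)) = z^2 - 4*z - 5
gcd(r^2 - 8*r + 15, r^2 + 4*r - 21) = r - 3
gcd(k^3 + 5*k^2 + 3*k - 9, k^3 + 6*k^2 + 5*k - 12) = k^2 + 2*k - 3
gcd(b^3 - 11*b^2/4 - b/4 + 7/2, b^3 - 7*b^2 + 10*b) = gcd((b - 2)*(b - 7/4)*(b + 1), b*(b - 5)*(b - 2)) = b - 2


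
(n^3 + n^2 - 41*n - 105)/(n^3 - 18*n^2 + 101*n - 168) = (n^2 + 8*n + 15)/(n^2 - 11*n + 24)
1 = 1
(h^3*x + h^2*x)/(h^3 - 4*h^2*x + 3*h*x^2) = h*x*(h + 1)/(h^2 - 4*h*x + 3*x^2)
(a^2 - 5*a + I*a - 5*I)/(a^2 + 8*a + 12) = (a^2 + a*(-5 + I) - 5*I)/(a^2 + 8*a + 12)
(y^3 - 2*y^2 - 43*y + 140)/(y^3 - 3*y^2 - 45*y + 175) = (y - 4)/(y - 5)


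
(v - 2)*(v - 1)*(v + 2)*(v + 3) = v^4 + 2*v^3 - 7*v^2 - 8*v + 12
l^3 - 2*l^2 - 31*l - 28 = (l - 7)*(l + 1)*(l + 4)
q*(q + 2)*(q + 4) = q^3 + 6*q^2 + 8*q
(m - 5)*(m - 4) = m^2 - 9*m + 20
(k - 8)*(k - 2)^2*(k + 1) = k^4 - 11*k^3 + 24*k^2 + 4*k - 32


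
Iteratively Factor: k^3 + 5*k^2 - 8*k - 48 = (k + 4)*(k^2 + k - 12) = (k + 4)^2*(k - 3)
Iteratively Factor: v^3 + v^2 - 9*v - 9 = (v - 3)*(v^2 + 4*v + 3) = (v - 3)*(v + 3)*(v + 1)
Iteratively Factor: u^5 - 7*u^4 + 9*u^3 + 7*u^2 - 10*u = (u + 1)*(u^4 - 8*u^3 + 17*u^2 - 10*u) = u*(u + 1)*(u^3 - 8*u^2 + 17*u - 10) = u*(u - 2)*(u + 1)*(u^2 - 6*u + 5) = u*(u - 5)*(u - 2)*(u + 1)*(u - 1)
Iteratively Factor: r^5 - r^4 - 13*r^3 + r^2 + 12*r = (r + 1)*(r^4 - 2*r^3 - 11*r^2 + 12*r) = (r + 1)*(r + 3)*(r^3 - 5*r^2 + 4*r) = (r - 1)*(r + 1)*(r + 3)*(r^2 - 4*r) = r*(r - 1)*(r + 1)*(r + 3)*(r - 4)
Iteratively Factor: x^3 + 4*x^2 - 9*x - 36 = (x - 3)*(x^2 + 7*x + 12) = (x - 3)*(x + 4)*(x + 3)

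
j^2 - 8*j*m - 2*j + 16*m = (j - 2)*(j - 8*m)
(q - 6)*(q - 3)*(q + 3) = q^3 - 6*q^2 - 9*q + 54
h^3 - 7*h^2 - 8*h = h*(h - 8)*(h + 1)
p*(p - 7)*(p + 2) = p^3 - 5*p^2 - 14*p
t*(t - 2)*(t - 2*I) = t^3 - 2*t^2 - 2*I*t^2 + 4*I*t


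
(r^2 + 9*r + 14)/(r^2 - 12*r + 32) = (r^2 + 9*r + 14)/(r^2 - 12*r + 32)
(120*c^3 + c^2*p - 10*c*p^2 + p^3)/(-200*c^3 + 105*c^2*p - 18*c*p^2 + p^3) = (3*c + p)/(-5*c + p)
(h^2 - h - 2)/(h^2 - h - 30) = (-h^2 + h + 2)/(-h^2 + h + 30)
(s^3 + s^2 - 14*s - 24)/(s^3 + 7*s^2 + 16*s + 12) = (s - 4)/(s + 2)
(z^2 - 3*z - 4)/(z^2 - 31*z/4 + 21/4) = 4*(z^2 - 3*z - 4)/(4*z^2 - 31*z + 21)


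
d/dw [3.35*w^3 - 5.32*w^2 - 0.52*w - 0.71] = 10.05*w^2 - 10.64*w - 0.52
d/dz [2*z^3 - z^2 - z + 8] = 6*z^2 - 2*z - 1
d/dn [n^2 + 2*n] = 2*n + 2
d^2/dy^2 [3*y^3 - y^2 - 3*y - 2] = 18*y - 2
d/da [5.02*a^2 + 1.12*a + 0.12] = 10.04*a + 1.12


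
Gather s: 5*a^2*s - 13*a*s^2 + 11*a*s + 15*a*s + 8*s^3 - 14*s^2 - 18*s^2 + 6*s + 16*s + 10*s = 8*s^3 + s^2*(-13*a - 32) + s*(5*a^2 + 26*a + 32)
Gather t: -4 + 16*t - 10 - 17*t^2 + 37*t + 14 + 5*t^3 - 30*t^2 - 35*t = 5*t^3 - 47*t^2 + 18*t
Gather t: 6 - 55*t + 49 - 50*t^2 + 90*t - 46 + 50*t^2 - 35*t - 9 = 0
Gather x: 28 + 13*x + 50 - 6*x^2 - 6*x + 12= -6*x^2 + 7*x + 90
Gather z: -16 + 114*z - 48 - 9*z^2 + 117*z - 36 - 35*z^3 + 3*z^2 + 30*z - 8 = -35*z^3 - 6*z^2 + 261*z - 108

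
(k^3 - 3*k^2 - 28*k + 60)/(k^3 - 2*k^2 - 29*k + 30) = (k - 2)/(k - 1)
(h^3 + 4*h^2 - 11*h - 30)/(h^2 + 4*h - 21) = (h^2 + 7*h + 10)/(h + 7)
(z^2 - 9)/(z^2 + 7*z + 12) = (z - 3)/(z + 4)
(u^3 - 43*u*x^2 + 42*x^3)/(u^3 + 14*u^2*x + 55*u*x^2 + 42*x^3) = (u^2 - 7*u*x + 6*x^2)/(u^2 + 7*u*x + 6*x^2)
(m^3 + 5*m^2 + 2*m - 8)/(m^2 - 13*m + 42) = (m^3 + 5*m^2 + 2*m - 8)/(m^2 - 13*m + 42)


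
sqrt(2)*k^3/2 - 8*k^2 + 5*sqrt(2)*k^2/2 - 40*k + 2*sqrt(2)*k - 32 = (k + 4)*(k - 8*sqrt(2))*(sqrt(2)*k/2 + sqrt(2)/2)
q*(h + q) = h*q + q^2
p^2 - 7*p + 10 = (p - 5)*(p - 2)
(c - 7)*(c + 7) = c^2 - 49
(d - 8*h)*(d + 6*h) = d^2 - 2*d*h - 48*h^2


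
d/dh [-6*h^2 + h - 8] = 1 - 12*h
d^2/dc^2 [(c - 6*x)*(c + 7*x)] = 2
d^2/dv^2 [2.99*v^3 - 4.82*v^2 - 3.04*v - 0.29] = 17.94*v - 9.64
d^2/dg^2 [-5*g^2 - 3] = -10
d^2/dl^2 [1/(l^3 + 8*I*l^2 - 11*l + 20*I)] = 2*(-(3*l + 8*I)*(l^3 + 8*I*l^2 - 11*l + 20*I) + (3*l^2 + 16*I*l - 11)^2)/(l^3 + 8*I*l^2 - 11*l + 20*I)^3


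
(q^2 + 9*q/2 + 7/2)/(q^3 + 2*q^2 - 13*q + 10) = (2*q^2 + 9*q + 7)/(2*(q^3 + 2*q^2 - 13*q + 10))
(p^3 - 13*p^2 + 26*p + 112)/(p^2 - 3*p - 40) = (p^2 - 5*p - 14)/(p + 5)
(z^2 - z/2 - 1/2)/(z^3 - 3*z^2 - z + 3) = (z + 1/2)/(z^2 - 2*z - 3)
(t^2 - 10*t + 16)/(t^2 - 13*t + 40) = (t - 2)/(t - 5)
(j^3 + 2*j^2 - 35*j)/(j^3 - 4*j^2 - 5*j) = (j + 7)/(j + 1)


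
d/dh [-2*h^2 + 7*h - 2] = 7 - 4*h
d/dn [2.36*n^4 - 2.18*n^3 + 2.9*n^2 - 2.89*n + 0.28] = 9.44*n^3 - 6.54*n^2 + 5.8*n - 2.89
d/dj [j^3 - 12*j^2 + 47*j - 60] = 3*j^2 - 24*j + 47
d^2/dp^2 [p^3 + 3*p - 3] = 6*p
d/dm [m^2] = 2*m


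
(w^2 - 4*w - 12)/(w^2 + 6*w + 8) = (w - 6)/(w + 4)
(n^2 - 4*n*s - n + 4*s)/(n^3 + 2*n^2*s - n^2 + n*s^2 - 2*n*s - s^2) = (n - 4*s)/(n^2 + 2*n*s + s^2)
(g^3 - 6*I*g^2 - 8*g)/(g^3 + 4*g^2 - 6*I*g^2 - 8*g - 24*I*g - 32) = g/(g + 4)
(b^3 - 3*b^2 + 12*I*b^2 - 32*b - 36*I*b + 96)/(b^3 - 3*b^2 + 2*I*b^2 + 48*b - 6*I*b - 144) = (b + 4*I)/(b - 6*I)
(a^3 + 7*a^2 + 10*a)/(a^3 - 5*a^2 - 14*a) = (a + 5)/(a - 7)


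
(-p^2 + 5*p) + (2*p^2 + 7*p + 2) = p^2 + 12*p + 2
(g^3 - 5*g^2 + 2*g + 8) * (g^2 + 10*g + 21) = g^5 + 5*g^4 - 27*g^3 - 77*g^2 + 122*g + 168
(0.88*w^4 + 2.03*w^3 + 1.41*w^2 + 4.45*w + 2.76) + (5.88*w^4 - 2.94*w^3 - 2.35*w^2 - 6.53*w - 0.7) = 6.76*w^4 - 0.91*w^3 - 0.94*w^2 - 2.08*w + 2.06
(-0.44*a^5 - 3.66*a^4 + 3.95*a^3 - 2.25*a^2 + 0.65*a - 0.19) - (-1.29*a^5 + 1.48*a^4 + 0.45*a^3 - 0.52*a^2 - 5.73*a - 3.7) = 0.85*a^5 - 5.14*a^4 + 3.5*a^3 - 1.73*a^2 + 6.38*a + 3.51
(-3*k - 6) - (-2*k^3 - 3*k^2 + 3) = 2*k^3 + 3*k^2 - 3*k - 9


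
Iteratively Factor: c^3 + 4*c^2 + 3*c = (c + 1)*(c^2 + 3*c) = c*(c + 1)*(c + 3)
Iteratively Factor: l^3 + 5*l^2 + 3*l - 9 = (l + 3)*(l^2 + 2*l - 3) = (l - 1)*(l + 3)*(l + 3)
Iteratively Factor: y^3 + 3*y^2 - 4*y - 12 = (y + 2)*(y^2 + y - 6) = (y - 2)*(y + 2)*(y + 3)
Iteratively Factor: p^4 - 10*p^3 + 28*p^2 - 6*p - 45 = (p - 5)*(p^3 - 5*p^2 + 3*p + 9) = (p - 5)*(p + 1)*(p^2 - 6*p + 9) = (p - 5)*(p - 3)*(p + 1)*(p - 3)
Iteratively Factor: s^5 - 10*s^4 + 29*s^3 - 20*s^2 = (s)*(s^4 - 10*s^3 + 29*s^2 - 20*s) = s^2*(s^3 - 10*s^2 + 29*s - 20) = s^2*(s - 1)*(s^2 - 9*s + 20) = s^2*(s - 5)*(s - 1)*(s - 4)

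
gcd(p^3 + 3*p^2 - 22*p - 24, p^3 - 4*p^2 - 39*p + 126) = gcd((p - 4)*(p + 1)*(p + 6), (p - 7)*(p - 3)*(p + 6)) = p + 6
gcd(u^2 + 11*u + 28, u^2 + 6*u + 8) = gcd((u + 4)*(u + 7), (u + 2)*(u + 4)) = u + 4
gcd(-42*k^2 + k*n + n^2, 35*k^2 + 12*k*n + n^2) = 7*k + n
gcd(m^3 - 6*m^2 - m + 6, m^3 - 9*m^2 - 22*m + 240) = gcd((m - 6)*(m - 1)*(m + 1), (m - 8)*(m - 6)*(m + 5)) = m - 6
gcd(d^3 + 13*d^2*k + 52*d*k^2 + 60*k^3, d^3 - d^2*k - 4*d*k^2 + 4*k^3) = d + 2*k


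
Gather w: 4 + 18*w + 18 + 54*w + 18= 72*w + 40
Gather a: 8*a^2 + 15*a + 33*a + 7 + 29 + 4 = 8*a^2 + 48*a + 40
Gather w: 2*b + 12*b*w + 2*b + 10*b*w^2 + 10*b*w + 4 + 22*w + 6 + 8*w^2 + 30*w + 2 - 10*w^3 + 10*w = 4*b - 10*w^3 + w^2*(10*b + 8) + w*(22*b + 62) + 12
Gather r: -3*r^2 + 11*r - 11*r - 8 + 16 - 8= -3*r^2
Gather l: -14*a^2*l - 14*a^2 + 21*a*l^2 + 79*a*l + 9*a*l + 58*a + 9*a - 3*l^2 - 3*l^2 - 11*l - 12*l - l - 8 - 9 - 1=-14*a^2 + 67*a + l^2*(21*a - 6) + l*(-14*a^2 + 88*a - 24) - 18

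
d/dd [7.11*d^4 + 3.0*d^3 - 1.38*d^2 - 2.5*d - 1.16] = 28.44*d^3 + 9.0*d^2 - 2.76*d - 2.5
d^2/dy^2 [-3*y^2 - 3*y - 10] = -6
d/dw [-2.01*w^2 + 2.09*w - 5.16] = 2.09 - 4.02*w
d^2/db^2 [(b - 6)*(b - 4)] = 2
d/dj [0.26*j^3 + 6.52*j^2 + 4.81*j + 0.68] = 0.78*j^2 + 13.04*j + 4.81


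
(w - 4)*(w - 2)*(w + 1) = w^3 - 5*w^2 + 2*w + 8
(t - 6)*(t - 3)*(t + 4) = t^3 - 5*t^2 - 18*t + 72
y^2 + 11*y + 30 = (y + 5)*(y + 6)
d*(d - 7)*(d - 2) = d^3 - 9*d^2 + 14*d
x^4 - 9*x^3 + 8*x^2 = x^2*(x - 8)*(x - 1)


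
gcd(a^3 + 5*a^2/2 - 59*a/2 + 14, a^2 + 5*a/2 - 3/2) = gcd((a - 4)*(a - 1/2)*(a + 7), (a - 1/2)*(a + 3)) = a - 1/2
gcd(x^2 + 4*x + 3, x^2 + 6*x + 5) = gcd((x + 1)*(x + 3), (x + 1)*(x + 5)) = x + 1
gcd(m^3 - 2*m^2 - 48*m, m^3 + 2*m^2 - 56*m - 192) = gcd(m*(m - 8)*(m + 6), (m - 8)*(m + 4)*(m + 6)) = m^2 - 2*m - 48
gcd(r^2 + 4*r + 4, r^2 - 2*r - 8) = r + 2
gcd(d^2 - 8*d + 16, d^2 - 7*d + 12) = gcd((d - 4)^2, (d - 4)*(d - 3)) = d - 4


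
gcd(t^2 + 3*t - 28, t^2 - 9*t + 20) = t - 4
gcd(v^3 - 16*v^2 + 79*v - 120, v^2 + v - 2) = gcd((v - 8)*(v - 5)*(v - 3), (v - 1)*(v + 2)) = 1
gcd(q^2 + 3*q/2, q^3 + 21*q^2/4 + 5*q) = q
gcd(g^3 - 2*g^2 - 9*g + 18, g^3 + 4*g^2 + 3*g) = g + 3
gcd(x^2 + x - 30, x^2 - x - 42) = x + 6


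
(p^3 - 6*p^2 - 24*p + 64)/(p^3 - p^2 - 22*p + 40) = (p^2 - 4*p - 32)/(p^2 + p - 20)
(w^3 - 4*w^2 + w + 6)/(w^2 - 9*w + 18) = (w^2 - w - 2)/(w - 6)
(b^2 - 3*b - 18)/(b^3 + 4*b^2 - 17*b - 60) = (b - 6)/(b^2 + b - 20)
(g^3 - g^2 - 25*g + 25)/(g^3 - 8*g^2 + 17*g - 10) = (g + 5)/(g - 2)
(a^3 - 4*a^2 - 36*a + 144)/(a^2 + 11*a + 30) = (a^2 - 10*a + 24)/(a + 5)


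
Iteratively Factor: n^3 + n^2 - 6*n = (n + 3)*(n^2 - 2*n) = (n - 2)*(n + 3)*(n)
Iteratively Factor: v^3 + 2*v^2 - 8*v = (v)*(v^2 + 2*v - 8) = v*(v - 2)*(v + 4)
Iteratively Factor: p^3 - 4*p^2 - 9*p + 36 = (p - 3)*(p^2 - p - 12) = (p - 4)*(p - 3)*(p + 3)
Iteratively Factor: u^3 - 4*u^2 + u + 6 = (u - 3)*(u^2 - u - 2) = (u - 3)*(u - 2)*(u + 1)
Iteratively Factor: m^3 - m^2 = (m)*(m^2 - m) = m*(m - 1)*(m)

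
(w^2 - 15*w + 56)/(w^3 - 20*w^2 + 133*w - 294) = (w - 8)/(w^2 - 13*w + 42)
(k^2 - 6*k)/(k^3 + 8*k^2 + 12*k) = (k - 6)/(k^2 + 8*k + 12)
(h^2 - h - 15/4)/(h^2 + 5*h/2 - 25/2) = (h + 3/2)/(h + 5)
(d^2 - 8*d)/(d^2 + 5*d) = (d - 8)/(d + 5)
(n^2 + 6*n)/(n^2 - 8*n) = (n + 6)/(n - 8)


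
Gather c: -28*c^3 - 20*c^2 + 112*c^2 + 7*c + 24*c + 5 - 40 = -28*c^3 + 92*c^2 + 31*c - 35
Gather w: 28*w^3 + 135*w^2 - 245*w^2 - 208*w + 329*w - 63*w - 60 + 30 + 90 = 28*w^3 - 110*w^2 + 58*w + 60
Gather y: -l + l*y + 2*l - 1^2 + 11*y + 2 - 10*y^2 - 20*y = l - 10*y^2 + y*(l - 9) + 1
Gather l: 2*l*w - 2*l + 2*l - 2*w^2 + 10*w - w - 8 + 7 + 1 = 2*l*w - 2*w^2 + 9*w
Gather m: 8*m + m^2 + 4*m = m^2 + 12*m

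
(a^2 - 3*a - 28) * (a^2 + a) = a^4 - 2*a^3 - 31*a^2 - 28*a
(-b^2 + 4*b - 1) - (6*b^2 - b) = -7*b^2 + 5*b - 1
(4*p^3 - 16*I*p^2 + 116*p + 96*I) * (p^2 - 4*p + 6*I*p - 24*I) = 4*p^5 - 16*p^4 + 8*I*p^4 + 212*p^3 - 32*I*p^3 - 848*p^2 + 792*I*p^2 - 576*p - 3168*I*p + 2304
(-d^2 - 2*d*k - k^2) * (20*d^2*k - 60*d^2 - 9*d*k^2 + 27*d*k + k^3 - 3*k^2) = -20*d^4*k + 60*d^4 - 31*d^3*k^2 + 93*d^3*k - 3*d^2*k^3 + 9*d^2*k^2 + 7*d*k^4 - 21*d*k^3 - k^5 + 3*k^4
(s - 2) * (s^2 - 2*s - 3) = s^3 - 4*s^2 + s + 6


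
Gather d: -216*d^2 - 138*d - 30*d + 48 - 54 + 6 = -216*d^2 - 168*d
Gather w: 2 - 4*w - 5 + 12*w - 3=8*w - 6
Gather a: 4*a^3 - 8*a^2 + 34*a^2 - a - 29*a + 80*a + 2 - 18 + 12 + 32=4*a^3 + 26*a^2 + 50*a + 28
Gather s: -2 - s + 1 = -s - 1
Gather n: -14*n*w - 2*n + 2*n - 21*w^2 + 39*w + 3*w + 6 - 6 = -14*n*w - 21*w^2 + 42*w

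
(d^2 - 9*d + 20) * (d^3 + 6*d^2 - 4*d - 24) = d^5 - 3*d^4 - 38*d^3 + 132*d^2 + 136*d - 480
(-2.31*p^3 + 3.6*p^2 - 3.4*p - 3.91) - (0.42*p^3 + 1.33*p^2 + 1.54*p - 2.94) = -2.73*p^3 + 2.27*p^2 - 4.94*p - 0.97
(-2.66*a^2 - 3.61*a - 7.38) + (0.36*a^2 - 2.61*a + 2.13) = -2.3*a^2 - 6.22*a - 5.25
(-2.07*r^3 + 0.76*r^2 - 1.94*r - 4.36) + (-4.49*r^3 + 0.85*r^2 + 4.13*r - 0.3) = -6.56*r^3 + 1.61*r^2 + 2.19*r - 4.66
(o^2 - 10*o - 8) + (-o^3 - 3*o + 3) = -o^3 + o^2 - 13*o - 5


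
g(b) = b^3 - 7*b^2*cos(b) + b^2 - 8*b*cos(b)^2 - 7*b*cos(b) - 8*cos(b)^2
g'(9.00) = 575.09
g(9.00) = 1317.60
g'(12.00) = -377.49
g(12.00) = 876.45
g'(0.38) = -8.18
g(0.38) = -12.73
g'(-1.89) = -15.38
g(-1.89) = 1.22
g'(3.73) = 59.32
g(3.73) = 142.36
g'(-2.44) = -39.66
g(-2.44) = 16.93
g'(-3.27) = -9.52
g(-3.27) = 45.12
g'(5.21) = -188.82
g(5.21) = 49.14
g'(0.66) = 2.37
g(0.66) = -13.62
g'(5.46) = -192.66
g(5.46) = 0.83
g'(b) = 7*b^2*sin(b) + 3*b^2 + 16*b*sin(b)*cos(b) + 7*b*sin(b) - 14*b*cos(b) + 2*b + 16*sin(b)*cos(b) - 8*cos(b)^2 - 7*cos(b)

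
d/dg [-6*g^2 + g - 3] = 1 - 12*g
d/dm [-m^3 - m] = -3*m^2 - 1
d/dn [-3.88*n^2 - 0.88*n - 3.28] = -7.76*n - 0.88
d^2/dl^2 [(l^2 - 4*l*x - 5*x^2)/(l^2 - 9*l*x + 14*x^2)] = 2*x*(5*l^3 - 57*l^2*x + 303*l*x^2 - 643*x^3)/(l^6 - 27*l^5*x + 285*l^4*x^2 - 1485*l^3*x^3 + 3990*l^2*x^4 - 5292*l*x^5 + 2744*x^6)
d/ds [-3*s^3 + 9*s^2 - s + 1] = -9*s^2 + 18*s - 1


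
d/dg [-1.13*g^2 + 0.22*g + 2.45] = 0.22 - 2.26*g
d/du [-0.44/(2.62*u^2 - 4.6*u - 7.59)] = (2.3056*u - 2.024)/(-2.62*u^2 + 4.6*u + 7.59)^2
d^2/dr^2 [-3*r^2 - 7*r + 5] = -6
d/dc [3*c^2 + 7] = 6*c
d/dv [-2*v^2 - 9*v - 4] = -4*v - 9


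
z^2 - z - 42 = (z - 7)*(z + 6)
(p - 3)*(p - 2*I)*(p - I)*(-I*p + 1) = -I*p^4 - 2*p^3 + 3*I*p^3 + 6*p^2 - I*p^2 - 2*p + 3*I*p + 6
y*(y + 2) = y^2 + 2*y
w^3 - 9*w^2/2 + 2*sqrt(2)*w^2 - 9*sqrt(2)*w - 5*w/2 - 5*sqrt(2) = (w - 5)*(w + 1/2)*(w + 2*sqrt(2))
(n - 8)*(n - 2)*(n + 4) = n^3 - 6*n^2 - 24*n + 64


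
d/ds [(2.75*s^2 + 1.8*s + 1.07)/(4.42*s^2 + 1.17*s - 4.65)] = (-4.7385*s^2 - 35.0338*s - 9.6219)/(19.5364*s^4 + 10.3428*s^3 - 39.7371*s^2 - 10.881*s + 21.6225)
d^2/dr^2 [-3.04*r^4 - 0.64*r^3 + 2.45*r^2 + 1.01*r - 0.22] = -36.48*r^2 - 3.84*r + 4.9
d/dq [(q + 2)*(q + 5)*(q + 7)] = 3*q^2 + 28*q + 59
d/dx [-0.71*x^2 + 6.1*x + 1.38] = 6.1 - 1.42*x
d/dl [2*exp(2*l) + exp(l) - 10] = (4*exp(l) + 1)*exp(l)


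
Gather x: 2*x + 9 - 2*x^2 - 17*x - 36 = -2*x^2 - 15*x - 27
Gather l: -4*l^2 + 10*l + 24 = -4*l^2 + 10*l + 24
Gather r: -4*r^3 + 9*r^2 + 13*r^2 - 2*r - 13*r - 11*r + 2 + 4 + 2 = -4*r^3 + 22*r^2 - 26*r + 8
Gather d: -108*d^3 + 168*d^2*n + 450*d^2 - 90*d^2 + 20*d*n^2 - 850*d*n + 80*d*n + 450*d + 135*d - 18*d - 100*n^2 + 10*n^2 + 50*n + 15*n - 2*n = -108*d^3 + d^2*(168*n + 360) + d*(20*n^2 - 770*n + 567) - 90*n^2 + 63*n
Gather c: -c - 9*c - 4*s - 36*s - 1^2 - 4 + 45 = -10*c - 40*s + 40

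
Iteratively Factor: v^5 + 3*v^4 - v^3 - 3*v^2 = (v + 3)*(v^4 - v^2) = (v - 1)*(v + 3)*(v^3 + v^2) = (v - 1)*(v + 1)*(v + 3)*(v^2) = v*(v - 1)*(v + 1)*(v + 3)*(v)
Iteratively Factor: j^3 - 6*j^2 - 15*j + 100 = (j + 4)*(j^2 - 10*j + 25) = (j - 5)*(j + 4)*(j - 5)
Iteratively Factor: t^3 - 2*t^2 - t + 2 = (t - 2)*(t^2 - 1) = (t - 2)*(t + 1)*(t - 1)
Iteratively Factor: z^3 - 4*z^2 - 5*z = (z)*(z^2 - 4*z - 5) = z*(z + 1)*(z - 5)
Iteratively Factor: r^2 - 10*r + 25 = (r - 5)*(r - 5)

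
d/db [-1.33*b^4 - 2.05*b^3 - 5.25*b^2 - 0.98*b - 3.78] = -5.32*b^3 - 6.15*b^2 - 10.5*b - 0.98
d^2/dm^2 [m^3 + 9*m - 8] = 6*m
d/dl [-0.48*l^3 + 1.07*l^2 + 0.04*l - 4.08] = -1.44*l^2 + 2.14*l + 0.04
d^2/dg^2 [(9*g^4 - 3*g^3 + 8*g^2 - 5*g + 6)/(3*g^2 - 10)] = 2*(81*g^6 - 810*g^4 - 135*g^3 + 6282*g^2 - 1350*g + 980)/(27*g^6 - 270*g^4 + 900*g^2 - 1000)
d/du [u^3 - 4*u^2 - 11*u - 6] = 3*u^2 - 8*u - 11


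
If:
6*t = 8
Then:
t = 4/3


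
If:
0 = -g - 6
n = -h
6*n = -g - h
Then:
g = -6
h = -6/5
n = 6/5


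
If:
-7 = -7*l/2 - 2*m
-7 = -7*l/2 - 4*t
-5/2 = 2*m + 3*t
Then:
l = 118/49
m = -5/7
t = -5/14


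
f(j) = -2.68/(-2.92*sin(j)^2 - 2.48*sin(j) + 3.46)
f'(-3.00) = 0.31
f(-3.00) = -0.71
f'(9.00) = 3.16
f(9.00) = -1.38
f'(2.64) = 4.90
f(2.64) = -1.68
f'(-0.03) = -0.49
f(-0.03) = -0.76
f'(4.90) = 0.17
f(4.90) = -0.87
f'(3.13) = 0.58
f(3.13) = -0.78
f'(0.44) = -3.43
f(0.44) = -1.43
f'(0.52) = -5.51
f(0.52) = -1.78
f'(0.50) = -4.85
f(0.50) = -1.68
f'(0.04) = -0.65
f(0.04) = -0.80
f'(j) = -2.68*(5.84*sin(j)*cos(j) + 2.48*cos(j))/(-2.92*sin(j)^2 - 2.48*sin(j) + 3.46)^2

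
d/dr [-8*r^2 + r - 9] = 1 - 16*r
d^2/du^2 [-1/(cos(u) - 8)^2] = 2*(8*cos(u) + cos(2*u) - 2)/(cos(u) - 8)^4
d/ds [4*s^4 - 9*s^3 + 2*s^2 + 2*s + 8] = 16*s^3 - 27*s^2 + 4*s + 2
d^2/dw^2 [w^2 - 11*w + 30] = 2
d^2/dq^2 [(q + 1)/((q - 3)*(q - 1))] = 2*(q^3 + 3*q^2 - 21*q + 25)/(q^6 - 12*q^5 + 57*q^4 - 136*q^3 + 171*q^2 - 108*q + 27)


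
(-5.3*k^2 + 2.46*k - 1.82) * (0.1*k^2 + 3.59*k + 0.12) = -0.53*k^4 - 18.781*k^3 + 8.0134*k^2 - 6.2386*k - 0.2184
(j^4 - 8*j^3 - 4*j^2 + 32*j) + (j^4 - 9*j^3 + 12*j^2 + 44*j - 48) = 2*j^4 - 17*j^3 + 8*j^2 + 76*j - 48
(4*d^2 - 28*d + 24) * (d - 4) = 4*d^3 - 44*d^2 + 136*d - 96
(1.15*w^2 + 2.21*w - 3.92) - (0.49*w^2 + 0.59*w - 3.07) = 0.66*w^2 + 1.62*w - 0.85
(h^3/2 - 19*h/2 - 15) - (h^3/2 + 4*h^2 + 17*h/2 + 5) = -4*h^2 - 18*h - 20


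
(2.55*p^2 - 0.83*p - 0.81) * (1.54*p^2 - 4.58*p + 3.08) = 3.927*p^4 - 12.9572*p^3 + 10.408*p^2 + 1.1534*p - 2.4948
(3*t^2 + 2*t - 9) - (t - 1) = 3*t^2 + t - 8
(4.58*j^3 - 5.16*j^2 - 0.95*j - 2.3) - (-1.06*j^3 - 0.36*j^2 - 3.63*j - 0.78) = 5.64*j^3 - 4.8*j^2 + 2.68*j - 1.52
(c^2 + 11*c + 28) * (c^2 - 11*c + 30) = c^4 - 63*c^2 + 22*c + 840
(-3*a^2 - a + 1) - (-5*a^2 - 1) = 2*a^2 - a + 2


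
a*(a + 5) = a^2 + 5*a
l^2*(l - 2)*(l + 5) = l^4 + 3*l^3 - 10*l^2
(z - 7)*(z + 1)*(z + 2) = z^3 - 4*z^2 - 19*z - 14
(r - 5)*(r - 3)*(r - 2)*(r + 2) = r^4 - 8*r^3 + 11*r^2 + 32*r - 60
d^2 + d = d*(d + 1)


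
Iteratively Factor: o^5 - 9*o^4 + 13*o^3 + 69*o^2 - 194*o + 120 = (o - 4)*(o^4 - 5*o^3 - 7*o^2 + 41*o - 30) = (o - 5)*(o - 4)*(o^3 - 7*o + 6) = (o - 5)*(o - 4)*(o - 1)*(o^2 + o - 6) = (o - 5)*(o - 4)*(o - 2)*(o - 1)*(o + 3)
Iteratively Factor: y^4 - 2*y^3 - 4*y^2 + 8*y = (y)*(y^3 - 2*y^2 - 4*y + 8) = y*(y - 2)*(y^2 - 4) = y*(y - 2)^2*(y + 2)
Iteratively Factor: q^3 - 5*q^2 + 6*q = (q - 2)*(q^2 - 3*q) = q*(q - 2)*(q - 3)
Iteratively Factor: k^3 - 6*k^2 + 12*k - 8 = (k - 2)*(k^2 - 4*k + 4) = (k - 2)^2*(k - 2)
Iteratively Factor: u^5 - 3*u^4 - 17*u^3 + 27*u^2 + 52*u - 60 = (u - 5)*(u^4 + 2*u^3 - 7*u^2 - 8*u + 12) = (u - 5)*(u + 3)*(u^3 - u^2 - 4*u + 4) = (u - 5)*(u - 2)*(u + 3)*(u^2 + u - 2) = (u - 5)*(u - 2)*(u - 1)*(u + 3)*(u + 2)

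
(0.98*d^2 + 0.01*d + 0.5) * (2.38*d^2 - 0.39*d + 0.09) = 2.3324*d^4 - 0.3584*d^3 + 1.2743*d^2 - 0.1941*d + 0.045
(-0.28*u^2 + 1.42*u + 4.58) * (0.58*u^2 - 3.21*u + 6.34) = -0.1624*u^4 + 1.7224*u^3 - 3.677*u^2 - 5.699*u + 29.0372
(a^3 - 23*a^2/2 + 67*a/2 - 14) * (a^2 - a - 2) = a^5 - 25*a^4/2 + 43*a^3 - 49*a^2/2 - 53*a + 28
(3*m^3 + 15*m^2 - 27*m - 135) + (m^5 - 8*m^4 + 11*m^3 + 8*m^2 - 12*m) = m^5 - 8*m^4 + 14*m^3 + 23*m^2 - 39*m - 135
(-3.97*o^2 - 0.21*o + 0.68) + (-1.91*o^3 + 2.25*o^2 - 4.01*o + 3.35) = -1.91*o^3 - 1.72*o^2 - 4.22*o + 4.03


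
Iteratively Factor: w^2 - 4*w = (w - 4)*(w)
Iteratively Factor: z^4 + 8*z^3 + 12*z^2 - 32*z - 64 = (z + 4)*(z^3 + 4*z^2 - 4*z - 16) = (z + 4)^2*(z^2 - 4) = (z - 2)*(z + 4)^2*(z + 2)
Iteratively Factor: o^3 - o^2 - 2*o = (o)*(o^2 - o - 2) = o*(o + 1)*(o - 2)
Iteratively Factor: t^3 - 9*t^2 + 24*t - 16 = (t - 4)*(t^2 - 5*t + 4) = (t - 4)*(t - 1)*(t - 4)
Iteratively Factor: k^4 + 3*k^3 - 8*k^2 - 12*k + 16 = (k + 4)*(k^3 - k^2 - 4*k + 4) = (k - 1)*(k + 4)*(k^2 - 4) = (k - 2)*(k - 1)*(k + 4)*(k + 2)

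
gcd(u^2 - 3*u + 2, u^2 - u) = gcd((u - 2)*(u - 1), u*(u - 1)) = u - 1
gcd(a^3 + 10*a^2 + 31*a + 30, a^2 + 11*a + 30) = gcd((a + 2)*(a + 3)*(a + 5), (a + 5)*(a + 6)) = a + 5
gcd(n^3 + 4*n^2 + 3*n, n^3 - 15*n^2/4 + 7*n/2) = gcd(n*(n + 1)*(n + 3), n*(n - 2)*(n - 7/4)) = n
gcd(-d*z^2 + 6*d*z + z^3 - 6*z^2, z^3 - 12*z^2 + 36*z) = z^2 - 6*z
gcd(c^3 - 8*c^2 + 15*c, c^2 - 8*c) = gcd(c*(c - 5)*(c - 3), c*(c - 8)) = c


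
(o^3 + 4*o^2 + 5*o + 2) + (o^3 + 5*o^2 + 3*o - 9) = 2*o^3 + 9*o^2 + 8*o - 7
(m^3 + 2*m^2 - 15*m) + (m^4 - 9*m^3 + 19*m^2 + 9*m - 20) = m^4 - 8*m^3 + 21*m^2 - 6*m - 20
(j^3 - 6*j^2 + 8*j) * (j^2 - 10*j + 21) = j^5 - 16*j^4 + 89*j^3 - 206*j^2 + 168*j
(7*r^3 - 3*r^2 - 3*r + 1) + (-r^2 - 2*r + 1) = 7*r^3 - 4*r^2 - 5*r + 2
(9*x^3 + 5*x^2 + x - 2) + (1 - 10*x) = 9*x^3 + 5*x^2 - 9*x - 1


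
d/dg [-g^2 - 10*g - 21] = -2*g - 10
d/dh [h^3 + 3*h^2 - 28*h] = 3*h^2 + 6*h - 28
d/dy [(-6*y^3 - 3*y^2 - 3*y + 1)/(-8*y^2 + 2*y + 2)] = (24*y^4 - 12*y^3 - 33*y^2 + 2*y - 4)/(2*(16*y^4 - 8*y^3 - 7*y^2 + 2*y + 1))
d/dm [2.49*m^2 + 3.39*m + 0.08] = 4.98*m + 3.39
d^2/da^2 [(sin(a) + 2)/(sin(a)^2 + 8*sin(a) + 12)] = (6*sin(a) + cos(a)^2 + 1)/(sin(a) + 6)^3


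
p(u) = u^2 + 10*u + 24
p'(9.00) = 28.00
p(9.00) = 195.00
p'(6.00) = 22.00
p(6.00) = 120.00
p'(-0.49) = 9.02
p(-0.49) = 19.34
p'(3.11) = 16.22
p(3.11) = 64.77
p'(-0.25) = 9.50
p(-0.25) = 21.56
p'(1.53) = 13.06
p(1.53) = 41.64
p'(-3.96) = 2.08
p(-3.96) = 0.08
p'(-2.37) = 5.26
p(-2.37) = 5.92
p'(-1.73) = 6.54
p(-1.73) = 9.69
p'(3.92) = 17.84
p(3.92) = 78.57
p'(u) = 2*u + 10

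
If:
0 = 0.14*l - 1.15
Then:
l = 8.21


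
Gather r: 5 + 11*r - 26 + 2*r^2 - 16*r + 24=2*r^2 - 5*r + 3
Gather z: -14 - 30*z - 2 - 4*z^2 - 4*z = -4*z^2 - 34*z - 16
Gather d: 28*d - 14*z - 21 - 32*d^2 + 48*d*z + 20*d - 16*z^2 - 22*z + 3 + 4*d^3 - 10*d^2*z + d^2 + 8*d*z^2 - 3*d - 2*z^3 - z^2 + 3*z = 4*d^3 + d^2*(-10*z - 31) + d*(8*z^2 + 48*z + 45) - 2*z^3 - 17*z^2 - 33*z - 18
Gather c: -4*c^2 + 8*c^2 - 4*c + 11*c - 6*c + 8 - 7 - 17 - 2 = 4*c^2 + c - 18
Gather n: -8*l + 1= 1 - 8*l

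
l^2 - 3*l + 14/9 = (l - 7/3)*(l - 2/3)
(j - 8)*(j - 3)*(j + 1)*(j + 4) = j^4 - 6*j^3 - 27*j^2 + 76*j + 96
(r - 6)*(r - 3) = r^2 - 9*r + 18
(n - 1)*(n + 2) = n^2 + n - 2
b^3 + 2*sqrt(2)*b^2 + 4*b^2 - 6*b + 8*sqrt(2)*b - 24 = (b + 4)*(b - sqrt(2))*(b + 3*sqrt(2))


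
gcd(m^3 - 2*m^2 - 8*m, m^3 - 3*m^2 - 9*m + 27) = 1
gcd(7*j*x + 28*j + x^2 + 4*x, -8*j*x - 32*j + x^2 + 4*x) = x + 4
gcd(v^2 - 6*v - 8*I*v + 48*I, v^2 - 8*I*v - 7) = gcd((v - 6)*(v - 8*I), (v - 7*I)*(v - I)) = 1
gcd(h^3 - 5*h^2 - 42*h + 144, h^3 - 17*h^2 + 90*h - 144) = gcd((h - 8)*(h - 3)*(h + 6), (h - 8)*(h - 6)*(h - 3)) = h^2 - 11*h + 24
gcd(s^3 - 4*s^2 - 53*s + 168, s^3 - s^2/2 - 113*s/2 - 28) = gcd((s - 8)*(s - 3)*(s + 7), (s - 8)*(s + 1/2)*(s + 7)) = s^2 - s - 56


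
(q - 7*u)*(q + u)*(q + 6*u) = q^3 - 43*q*u^2 - 42*u^3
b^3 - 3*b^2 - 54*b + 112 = (b - 8)*(b - 2)*(b + 7)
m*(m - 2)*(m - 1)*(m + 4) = m^4 + m^3 - 10*m^2 + 8*m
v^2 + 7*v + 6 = (v + 1)*(v + 6)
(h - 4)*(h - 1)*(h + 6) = h^3 + h^2 - 26*h + 24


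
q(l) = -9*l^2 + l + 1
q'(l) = 1 - 18*l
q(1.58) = -19.89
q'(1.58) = -27.44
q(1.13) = -9.36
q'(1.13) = -19.34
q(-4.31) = -170.49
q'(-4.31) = 78.58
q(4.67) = -190.61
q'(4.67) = -83.06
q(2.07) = -35.49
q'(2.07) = -36.26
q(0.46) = -0.44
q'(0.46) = -7.28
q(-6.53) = -389.30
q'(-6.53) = 118.54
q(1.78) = -25.74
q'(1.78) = -31.04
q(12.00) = -1283.00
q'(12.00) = -215.00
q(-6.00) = -329.00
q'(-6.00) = 109.00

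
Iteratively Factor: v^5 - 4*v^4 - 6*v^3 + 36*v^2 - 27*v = (v - 1)*(v^4 - 3*v^3 - 9*v^2 + 27*v) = (v - 1)*(v + 3)*(v^3 - 6*v^2 + 9*v) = (v - 3)*(v - 1)*(v + 3)*(v^2 - 3*v) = v*(v - 3)*(v - 1)*(v + 3)*(v - 3)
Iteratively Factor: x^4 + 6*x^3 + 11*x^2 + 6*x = (x + 2)*(x^3 + 4*x^2 + 3*x) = x*(x + 2)*(x^2 + 4*x + 3) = x*(x + 2)*(x + 3)*(x + 1)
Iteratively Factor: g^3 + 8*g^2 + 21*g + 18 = (g + 2)*(g^2 + 6*g + 9) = (g + 2)*(g + 3)*(g + 3)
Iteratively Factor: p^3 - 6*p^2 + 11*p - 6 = (p - 1)*(p^2 - 5*p + 6) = (p - 2)*(p - 1)*(p - 3)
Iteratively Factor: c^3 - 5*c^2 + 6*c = (c)*(c^2 - 5*c + 6) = c*(c - 3)*(c - 2)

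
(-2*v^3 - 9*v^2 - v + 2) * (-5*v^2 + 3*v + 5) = 10*v^5 + 39*v^4 - 32*v^3 - 58*v^2 + v + 10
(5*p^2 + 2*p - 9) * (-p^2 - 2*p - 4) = -5*p^4 - 12*p^3 - 15*p^2 + 10*p + 36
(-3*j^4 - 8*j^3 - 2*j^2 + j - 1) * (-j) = 3*j^5 + 8*j^4 + 2*j^3 - j^2 + j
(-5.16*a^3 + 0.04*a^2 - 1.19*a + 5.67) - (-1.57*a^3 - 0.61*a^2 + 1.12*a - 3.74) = -3.59*a^3 + 0.65*a^2 - 2.31*a + 9.41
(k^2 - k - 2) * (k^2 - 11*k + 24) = k^4 - 12*k^3 + 33*k^2 - 2*k - 48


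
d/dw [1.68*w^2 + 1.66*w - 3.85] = 3.36*w + 1.66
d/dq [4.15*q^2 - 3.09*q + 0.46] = 8.3*q - 3.09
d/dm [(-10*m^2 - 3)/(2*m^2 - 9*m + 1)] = (90*m^2 - 8*m - 27)/(4*m^4 - 36*m^3 + 85*m^2 - 18*m + 1)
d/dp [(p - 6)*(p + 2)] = 2*p - 4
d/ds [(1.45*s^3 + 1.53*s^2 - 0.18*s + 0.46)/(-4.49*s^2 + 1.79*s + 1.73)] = (-6.5105*s^4 + 5.191*s^3 + 9.456*s^2 + 9.4246*s - 1.1348)/(20.1601*s^4 - 16.0742*s^3 - 12.3313*s^2 + 6.1934*s + 2.9929)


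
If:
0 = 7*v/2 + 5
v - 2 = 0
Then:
No Solution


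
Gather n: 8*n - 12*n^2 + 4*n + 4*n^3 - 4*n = 4*n^3 - 12*n^2 + 8*n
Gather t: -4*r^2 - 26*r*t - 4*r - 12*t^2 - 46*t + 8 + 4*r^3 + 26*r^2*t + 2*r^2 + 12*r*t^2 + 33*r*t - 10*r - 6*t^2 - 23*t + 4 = 4*r^3 - 2*r^2 - 14*r + t^2*(12*r - 18) + t*(26*r^2 + 7*r - 69) + 12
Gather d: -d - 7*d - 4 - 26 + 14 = -8*d - 16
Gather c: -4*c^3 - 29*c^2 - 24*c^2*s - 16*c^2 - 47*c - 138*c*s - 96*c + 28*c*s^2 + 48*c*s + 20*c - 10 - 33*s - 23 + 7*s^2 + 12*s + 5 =-4*c^3 + c^2*(-24*s - 45) + c*(28*s^2 - 90*s - 123) + 7*s^2 - 21*s - 28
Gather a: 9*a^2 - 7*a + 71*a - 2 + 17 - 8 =9*a^2 + 64*a + 7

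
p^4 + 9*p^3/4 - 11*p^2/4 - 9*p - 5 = (p - 2)*(p + 1)*(p + 5/4)*(p + 2)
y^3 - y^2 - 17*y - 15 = (y - 5)*(y + 1)*(y + 3)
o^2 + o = o*(o + 1)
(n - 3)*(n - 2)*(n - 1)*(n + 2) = n^4 - 4*n^3 - n^2 + 16*n - 12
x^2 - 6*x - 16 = (x - 8)*(x + 2)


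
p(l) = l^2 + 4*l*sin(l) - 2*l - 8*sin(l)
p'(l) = 4*l*cos(l) + 2*l + 4*sin(l) - 8*cos(l) - 2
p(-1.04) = 13.65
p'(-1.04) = -13.69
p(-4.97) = 7.68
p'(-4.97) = -15.18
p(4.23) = 1.53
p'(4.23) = -1.22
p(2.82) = 3.35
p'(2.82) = 1.79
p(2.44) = 2.21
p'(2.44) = 4.12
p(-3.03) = 17.48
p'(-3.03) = 11.49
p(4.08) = 1.78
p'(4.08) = -1.98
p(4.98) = 3.34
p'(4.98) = 7.25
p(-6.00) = 39.06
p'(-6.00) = -43.61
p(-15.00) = 299.22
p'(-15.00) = 17.06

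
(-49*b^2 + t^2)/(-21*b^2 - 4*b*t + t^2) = (7*b + t)/(3*b + t)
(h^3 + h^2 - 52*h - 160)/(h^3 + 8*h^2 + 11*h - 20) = (h - 8)/(h - 1)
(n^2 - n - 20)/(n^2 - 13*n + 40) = (n + 4)/(n - 8)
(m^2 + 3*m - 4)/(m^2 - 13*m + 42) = (m^2 + 3*m - 4)/(m^2 - 13*m + 42)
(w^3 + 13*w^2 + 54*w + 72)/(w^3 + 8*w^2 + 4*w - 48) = (w + 3)/(w - 2)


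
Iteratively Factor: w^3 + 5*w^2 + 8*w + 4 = (w + 2)*(w^2 + 3*w + 2) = (w + 2)^2*(w + 1)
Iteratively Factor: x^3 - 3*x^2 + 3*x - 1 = (x - 1)*(x^2 - 2*x + 1) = (x - 1)^2*(x - 1)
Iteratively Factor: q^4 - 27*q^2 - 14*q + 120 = (q + 4)*(q^3 - 4*q^2 - 11*q + 30) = (q - 2)*(q + 4)*(q^2 - 2*q - 15) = (q - 2)*(q + 3)*(q + 4)*(q - 5)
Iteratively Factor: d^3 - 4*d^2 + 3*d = (d - 3)*(d^2 - d) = (d - 3)*(d - 1)*(d)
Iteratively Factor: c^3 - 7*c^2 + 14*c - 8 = (c - 2)*(c^2 - 5*c + 4) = (c - 4)*(c - 2)*(c - 1)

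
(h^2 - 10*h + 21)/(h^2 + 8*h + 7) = (h^2 - 10*h + 21)/(h^2 + 8*h + 7)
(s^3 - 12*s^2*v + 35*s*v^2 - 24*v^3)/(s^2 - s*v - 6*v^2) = (s^2 - 9*s*v + 8*v^2)/(s + 2*v)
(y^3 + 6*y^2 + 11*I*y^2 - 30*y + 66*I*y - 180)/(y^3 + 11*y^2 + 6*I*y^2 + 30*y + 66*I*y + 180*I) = (y + 5*I)/(y + 5)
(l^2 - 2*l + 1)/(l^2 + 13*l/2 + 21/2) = 2*(l^2 - 2*l + 1)/(2*l^2 + 13*l + 21)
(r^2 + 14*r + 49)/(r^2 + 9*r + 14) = (r + 7)/(r + 2)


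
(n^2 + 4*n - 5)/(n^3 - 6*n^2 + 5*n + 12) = (n^2 + 4*n - 5)/(n^3 - 6*n^2 + 5*n + 12)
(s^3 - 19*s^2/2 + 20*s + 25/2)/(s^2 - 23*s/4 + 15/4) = 2*(2*s^2 - 9*s - 5)/(4*s - 3)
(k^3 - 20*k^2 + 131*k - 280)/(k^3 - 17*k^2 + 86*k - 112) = (k - 5)/(k - 2)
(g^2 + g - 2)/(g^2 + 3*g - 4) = (g + 2)/(g + 4)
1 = 1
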